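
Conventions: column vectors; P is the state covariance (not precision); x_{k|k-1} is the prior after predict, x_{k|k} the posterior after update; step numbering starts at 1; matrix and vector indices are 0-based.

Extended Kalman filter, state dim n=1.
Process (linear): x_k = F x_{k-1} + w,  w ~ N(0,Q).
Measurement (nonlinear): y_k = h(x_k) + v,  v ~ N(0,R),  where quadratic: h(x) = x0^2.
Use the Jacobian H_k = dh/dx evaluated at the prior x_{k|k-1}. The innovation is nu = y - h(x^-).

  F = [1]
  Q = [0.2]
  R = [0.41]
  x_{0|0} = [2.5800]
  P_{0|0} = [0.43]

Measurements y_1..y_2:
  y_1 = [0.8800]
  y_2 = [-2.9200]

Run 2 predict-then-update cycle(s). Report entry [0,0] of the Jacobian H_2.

H_jac[0,0] = 2.9745

step 1: x^-=[2.5800]  P^-=[0.6300]  H_jac=[5.1600]  S=[17.1841]  K=[0.1892]  nu=[-5.7764]  x^+=[1.4873]  P^+=[0.0150]
step 2: x^-=[1.4873]  P^-=[0.2150]  H_jac=[2.9745]  S=[2.3125]  K=[0.2766]  nu=[-5.1319]  x^+=[0.0678]  P^+=[0.0381]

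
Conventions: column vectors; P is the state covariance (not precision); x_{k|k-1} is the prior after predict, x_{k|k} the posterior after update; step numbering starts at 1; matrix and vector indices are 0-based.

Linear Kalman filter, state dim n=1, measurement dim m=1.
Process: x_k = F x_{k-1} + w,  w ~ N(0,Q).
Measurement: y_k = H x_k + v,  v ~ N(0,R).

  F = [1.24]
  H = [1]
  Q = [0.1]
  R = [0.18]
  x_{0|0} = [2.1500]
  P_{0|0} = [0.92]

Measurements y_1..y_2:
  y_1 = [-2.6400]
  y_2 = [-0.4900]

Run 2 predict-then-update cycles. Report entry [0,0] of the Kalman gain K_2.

K[0,0] = 0.6587

step 1: x^-=[2.6660]  P^-=[1.5146]  S=[1.6946]  K=[0.8938]  nu=[-5.3060]  x^+=[-2.0764]  P^+=[0.1609]
step 2: x^-=[-2.5747]  P^-=[0.3474]  S=[0.5274]  K=[0.6587]  nu=[2.0847]  x^+=[-1.2016]  P^+=[0.1186]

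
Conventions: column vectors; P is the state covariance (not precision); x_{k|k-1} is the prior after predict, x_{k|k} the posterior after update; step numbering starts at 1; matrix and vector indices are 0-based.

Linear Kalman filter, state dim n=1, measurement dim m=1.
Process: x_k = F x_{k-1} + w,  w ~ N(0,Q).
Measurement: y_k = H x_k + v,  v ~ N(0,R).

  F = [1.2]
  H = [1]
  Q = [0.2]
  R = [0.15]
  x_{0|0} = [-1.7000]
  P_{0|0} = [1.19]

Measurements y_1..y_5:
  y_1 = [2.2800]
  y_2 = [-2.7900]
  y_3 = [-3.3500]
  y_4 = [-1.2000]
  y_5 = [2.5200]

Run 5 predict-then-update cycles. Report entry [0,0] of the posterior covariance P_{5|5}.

P_post[0,0] = 0.1051

step 1: x^-=[-2.0400]  P^-=[1.9136]  S=[2.0636]  K=[0.9273]  nu=[4.3200]  x^+=[1.9660]  P^+=[0.1391]
step 2: x^-=[2.3592]  P^-=[0.4003]  S=[0.5503]  K=[0.7274]  nu=[-5.1492]  x^+=[-1.3864]  P^+=[0.1091]
step 3: x^-=[-1.6637]  P^-=[0.3571]  S=[0.5071]  K=[0.7042]  nu=[-1.6863]  x^+=[-2.8512]  P^+=[0.1056]
step 4: x^-=[-3.4215]  P^-=[0.3521]  S=[0.5021]  K=[0.7013]  nu=[2.2215]  x^+=[-1.8636]  P^+=[0.1052]
step 5: x^-=[-2.2364]  P^-=[0.3515]  S=[0.5015]  K=[0.7009]  nu=[4.7564]  x^+=[1.0973]  P^+=[0.1051]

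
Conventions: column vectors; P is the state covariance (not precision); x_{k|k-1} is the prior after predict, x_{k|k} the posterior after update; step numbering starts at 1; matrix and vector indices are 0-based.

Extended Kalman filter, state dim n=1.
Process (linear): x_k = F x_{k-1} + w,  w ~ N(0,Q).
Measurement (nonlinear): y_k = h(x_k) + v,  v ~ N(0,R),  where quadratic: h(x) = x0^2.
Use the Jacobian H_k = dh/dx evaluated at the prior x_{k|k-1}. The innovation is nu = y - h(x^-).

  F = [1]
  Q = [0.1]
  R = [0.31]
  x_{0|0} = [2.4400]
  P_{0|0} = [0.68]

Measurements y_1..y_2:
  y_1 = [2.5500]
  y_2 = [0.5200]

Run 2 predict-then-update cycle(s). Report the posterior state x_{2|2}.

x_post = [1.1583]

step 1: x^-=[2.4400]  P^-=[0.7800]  H_jac=[4.8800]  S=[18.8852]  K=[0.2016]  nu=[-3.4036]  x^+=[1.7540]  P^+=[0.0128]
step 2: x^-=[1.7540]  P^-=[0.1128]  H_jac=[3.5080]  S=[1.6982]  K=[0.2330]  nu=[-2.5565]  x^+=[1.1583]  P^+=[0.0206]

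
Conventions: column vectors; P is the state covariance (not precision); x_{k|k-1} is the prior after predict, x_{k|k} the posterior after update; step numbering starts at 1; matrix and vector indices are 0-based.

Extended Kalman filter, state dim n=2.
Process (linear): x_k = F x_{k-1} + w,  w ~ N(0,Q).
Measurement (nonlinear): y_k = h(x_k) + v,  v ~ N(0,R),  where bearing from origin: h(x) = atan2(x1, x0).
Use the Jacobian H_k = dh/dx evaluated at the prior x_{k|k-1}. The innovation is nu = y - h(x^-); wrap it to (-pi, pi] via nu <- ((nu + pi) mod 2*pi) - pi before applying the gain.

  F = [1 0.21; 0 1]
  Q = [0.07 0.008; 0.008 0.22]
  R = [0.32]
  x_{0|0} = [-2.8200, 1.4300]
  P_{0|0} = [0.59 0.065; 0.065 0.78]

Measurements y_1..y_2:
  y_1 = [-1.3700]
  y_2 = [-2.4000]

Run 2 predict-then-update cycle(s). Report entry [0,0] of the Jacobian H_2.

H_jac[0,0] = 0.0221

step 1: x^-=[-2.5197, 1.4300]  P^-=[0.7217 0.2368; 0.2368 1.0000]  H_jac=[-0.1704 -0.3002]  S=[0.4553]  K=[-0.4262; -0.7480]  nu=[2.2878]  x^+=[-3.4947, -0.2812]  P^+=[0.6390 0.0917; 0.0917 0.7453]
step 2: x^-=[-3.5538, -0.2812]  P^-=[0.7804 0.2562; 0.2562 0.9653]  H_jac=[0.0221 -0.2796]  S=[0.3927]  K=[-0.1385; -0.6730]  nu=[0.6626]  x^+=[-3.6455, -0.7271]  P^+=[0.7728 0.2196; 0.2196 0.7875]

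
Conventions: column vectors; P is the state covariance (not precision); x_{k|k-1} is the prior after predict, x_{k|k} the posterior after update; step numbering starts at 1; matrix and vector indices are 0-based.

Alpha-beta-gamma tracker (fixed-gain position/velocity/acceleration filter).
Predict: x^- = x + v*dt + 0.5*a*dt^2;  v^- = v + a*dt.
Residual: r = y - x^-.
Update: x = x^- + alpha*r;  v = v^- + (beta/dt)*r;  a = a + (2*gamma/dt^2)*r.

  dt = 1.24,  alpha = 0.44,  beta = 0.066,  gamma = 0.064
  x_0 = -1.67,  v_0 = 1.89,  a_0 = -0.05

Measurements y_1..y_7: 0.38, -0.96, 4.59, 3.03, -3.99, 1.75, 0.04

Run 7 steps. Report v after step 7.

step 1: x_pred=0.6352  r=-0.2552  x^+=0.5229  v^+=1.8144  a^+=-0.0712
step 2: x_pred=2.7180  r=-3.6780  x^+=1.0997  v^+=1.5303  a^+=-0.3774
step 3: x_pred=2.7071  r=1.8829  x^+=3.5356  v^+=1.1625  a^+=-0.2207
step 4: x_pred=4.8075  r=-1.7775  x^+=4.0254  v^+=0.7943  a^+=-0.3686
step 5: x_pred=4.7269  r=-8.7169  x^+=0.8914  v^+=-0.1268  a^+=-1.0943
step 6: x_pred=-0.1071  r=1.8571  x^+=0.7100  v^+=-1.3849  a^+=-0.9397
step 7: x_pred=-1.7297  r=1.7697  x^+=-0.9510  v^+=-2.4559  a^+=-0.7924

v_post = -2.4559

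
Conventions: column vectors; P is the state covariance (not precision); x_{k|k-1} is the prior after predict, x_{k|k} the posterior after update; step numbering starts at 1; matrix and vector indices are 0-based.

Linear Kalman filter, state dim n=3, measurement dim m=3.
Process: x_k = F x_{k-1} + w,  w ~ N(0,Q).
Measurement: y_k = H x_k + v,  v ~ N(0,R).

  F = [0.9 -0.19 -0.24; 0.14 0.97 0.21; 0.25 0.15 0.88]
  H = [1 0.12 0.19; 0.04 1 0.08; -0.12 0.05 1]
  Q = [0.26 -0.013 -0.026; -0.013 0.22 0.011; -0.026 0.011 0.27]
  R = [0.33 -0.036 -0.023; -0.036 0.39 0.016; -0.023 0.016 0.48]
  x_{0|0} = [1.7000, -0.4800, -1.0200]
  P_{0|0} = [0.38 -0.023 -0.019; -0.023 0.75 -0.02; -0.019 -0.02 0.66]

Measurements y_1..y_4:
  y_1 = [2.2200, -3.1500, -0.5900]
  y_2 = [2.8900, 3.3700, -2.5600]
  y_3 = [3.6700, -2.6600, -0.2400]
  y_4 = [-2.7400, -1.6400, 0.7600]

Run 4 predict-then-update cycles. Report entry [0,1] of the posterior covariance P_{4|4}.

step 1: x^-=[1.8660, -0.4418, -0.5446]  P^-=[0.6471 -0.1536 -0.1131; -0.1536 0.9467 0.2283; -0.1131 0.2283 0.8064]  S=[0.9504 -0.0029 -0.0282; -0.0029 1.3664 0.3686; -0.0282 0.3686 1.3499]  K=[0.6352 -0.0676 -0.1153; 0.0066 0.6941 0.0284; 0.0891 0.0481 0.6046]  nu=[0.5105, -2.7393, 0.2006]  x^+=[2.3524, -2.3339, -0.5094]  P^+=[0.2293 -0.0570 -0.0407; -0.0570 0.2728 0.0041; -0.0407 0.0041 0.2839]
step 2: x^-=[2.6829, -2.0416, -0.2103]  P^-=[0.5094 -0.1044 -0.0777; -0.1044 0.4775 0.0927; -0.0777 0.0927 0.4892]  S=[0.8135 -0.0441 -0.0560; -0.0441 0.8775 0.1796; -0.0560 0.1796 1.0069]  K=[0.5827 -0.0528 -0.1013; -0.0047 0.5413 0.0314; 0.0691 0.0489 0.4948]  nu=[0.4921, 5.3211, -1.9257]  x^+=[2.8835, 0.7757, -0.8691]  P^+=[0.2091 -0.0487 -0.0353; -0.0487 0.2131 0.0073; -0.0353 0.0073 0.2321]
step 3: x^-=[2.6563, 0.9736, 0.0724]  P^-=[0.4830 -0.0864 -0.0657; -0.0864 0.4225 0.0797; -0.0657 0.0797 0.4503]  S=[0.7933 -0.0358 -0.0498; -0.0358 0.8216 0.1590; -0.0498 0.1590 0.9631]  K=[0.5720 -0.0445 -0.0959; -0.0009 0.5118 0.0309; 0.0692 0.0486 0.4755]  nu=[0.8831, -3.7456, -0.0423]  x^+=[3.3324, -0.9456, -0.0687]  P^+=[0.2043 -0.0450 -0.0331; -0.0450 0.2013 0.0076; -0.0331 0.0076 0.2231]
step 4: x^-=[3.1953, -0.4651, 0.6308]  P^-=[0.4760 -0.0809 -0.0626; -0.0809 0.4122 0.0777; -0.0626 0.0777 0.4441]  S=[0.7883 -0.0320 -0.0473; -0.0320 0.8113 0.1555; -0.0473 0.1555 0.9557]  K=[0.5690 -0.0419 -0.0946; 0.0012 0.5058 0.0308; 0.0697 0.0487 0.4721]  nu=[-5.9993, -1.3532, 0.5359]  x^+=[-0.2127, -1.1404, 0.3996]  P^+=[0.2029 -0.0438 -0.0326; -0.0438 0.1989 0.0076; -0.0326 0.0076 0.2215]

P_post[0,1] = -0.0438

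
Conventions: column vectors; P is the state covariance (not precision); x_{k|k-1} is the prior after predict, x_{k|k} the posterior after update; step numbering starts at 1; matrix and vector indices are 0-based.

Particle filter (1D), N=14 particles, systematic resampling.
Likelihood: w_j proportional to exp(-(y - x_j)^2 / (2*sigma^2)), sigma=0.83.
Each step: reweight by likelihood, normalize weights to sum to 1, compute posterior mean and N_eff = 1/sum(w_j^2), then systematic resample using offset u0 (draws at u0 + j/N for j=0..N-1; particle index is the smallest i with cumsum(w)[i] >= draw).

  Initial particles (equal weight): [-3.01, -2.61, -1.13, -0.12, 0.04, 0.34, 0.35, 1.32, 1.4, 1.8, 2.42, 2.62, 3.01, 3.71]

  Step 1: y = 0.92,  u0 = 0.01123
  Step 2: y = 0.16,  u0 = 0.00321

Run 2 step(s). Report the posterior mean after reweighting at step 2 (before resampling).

post_mean = 0.4446

step 1: w=[0.0000, 0.0000, 0.0089, 0.0858, 0.1072, 0.1473, 0.1486, 0.1675, 0.1591, 0.1072, 0.0367, 0.0231, 0.0079, 0.0007]  mean=0.8984  Neff=7.7213  idx=[3, 3, 4, 5, 5, 6, 6, 7, 7, 7, 8, 8, 9, 10]
step 2: w=[0.1082, 0.1082, 0.1133, 0.1119, 0.1119, 0.1116, 0.1116, 0.0431, 0.0431, 0.0431, 0.0375, 0.0375, 0.0163, 0.0028]  mean=0.4446  Neff=10.5451  idx=[0, 0, 1, 2, 2, 3, 3, 4, 5, 5, 6, 7, 8, 10]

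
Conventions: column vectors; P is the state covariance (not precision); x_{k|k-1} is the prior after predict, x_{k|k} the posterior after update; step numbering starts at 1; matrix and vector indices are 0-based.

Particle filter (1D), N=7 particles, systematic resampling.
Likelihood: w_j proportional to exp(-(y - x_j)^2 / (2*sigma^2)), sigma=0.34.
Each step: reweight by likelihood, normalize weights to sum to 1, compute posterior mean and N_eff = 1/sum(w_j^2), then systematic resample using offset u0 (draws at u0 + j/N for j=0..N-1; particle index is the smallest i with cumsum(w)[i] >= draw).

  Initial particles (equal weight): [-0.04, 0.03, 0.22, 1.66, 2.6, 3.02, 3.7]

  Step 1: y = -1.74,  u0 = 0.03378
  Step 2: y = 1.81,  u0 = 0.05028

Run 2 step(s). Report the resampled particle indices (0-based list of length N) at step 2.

resampled_idx = [0, 2, 3, 5, 5, 6, 6]

step 1: w=[0.7320, 0.2560, 0.0119, 0.0000, 0.0000, 0.0000, 0.0000]  mean=-0.0190  Neff=1.6623  idx=[0, 0, 0, 0, 0, 1, 1]
step 2: w=[0.0909, 0.0909, 0.0909, 0.0909, 0.0909, 0.2728, 0.2728]  mean=-0.0018  Neff=5.2598  idx=[0, 2, 3, 5, 5, 6, 6]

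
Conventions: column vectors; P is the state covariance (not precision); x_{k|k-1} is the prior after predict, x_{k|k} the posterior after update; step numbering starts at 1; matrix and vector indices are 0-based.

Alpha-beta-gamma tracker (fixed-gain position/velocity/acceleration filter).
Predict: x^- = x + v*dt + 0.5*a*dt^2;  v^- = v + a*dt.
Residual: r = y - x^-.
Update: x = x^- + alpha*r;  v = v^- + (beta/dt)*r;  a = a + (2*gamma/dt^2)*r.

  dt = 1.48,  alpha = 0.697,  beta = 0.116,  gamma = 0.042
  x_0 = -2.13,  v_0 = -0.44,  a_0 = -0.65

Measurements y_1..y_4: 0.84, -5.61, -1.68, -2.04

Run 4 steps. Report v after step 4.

v_post = -2.4582

step 1: x_pred=-3.4931  r=4.3331  x^+=-0.4729  v^+=-1.0624  a^+=-0.4838
step 2: x_pred=-2.5751  r=-3.0349  x^+=-4.6904  v^+=-2.0163  a^+=-0.6002
step 3: x_pred=-8.3319  r=6.6519  x^+=-3.6955  v^+=-2.3833  a^+=-0.3451
step 4: x_pred=-7.6007  r=5.5607  x^+=-3.7249  v^+=-2.4582  a^+=-0.1319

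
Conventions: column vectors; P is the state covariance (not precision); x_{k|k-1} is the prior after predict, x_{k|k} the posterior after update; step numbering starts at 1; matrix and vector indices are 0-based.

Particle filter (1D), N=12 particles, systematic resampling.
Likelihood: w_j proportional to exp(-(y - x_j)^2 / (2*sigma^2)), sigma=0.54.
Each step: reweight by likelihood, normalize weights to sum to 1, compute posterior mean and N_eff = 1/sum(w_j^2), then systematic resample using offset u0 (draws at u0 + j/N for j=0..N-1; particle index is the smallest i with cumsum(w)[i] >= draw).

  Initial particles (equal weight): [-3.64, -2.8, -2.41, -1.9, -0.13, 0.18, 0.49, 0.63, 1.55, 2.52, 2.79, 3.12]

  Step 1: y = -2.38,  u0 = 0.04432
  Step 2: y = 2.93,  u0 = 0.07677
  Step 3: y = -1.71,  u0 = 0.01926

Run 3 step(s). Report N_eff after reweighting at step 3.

step 1: w=[0.0265, 0.2983, 0.4031, 0.2720, 0.0001, 0.0000, 0.0000, 0.0000, 0.0000, 0.0000, 0.0000, 0.0000]  mean=-2.4201  Neff=3.0660  idx=[1, 1, 1, 1, 2, 2, 2, 2, 2, 3, 3, 3]
step 2: w=[0.0000, 0.0000, 0.0000, 0.0000, 0.0000, 0.0000, 0.0000, 0.0000, 0.0000, 0.3333, 0.3333, 0.3333]  mean=-1.9001  Neff=3.0014  idx=[9, 9, 9, 9, 10, 10, 10, 10, 11, 11, 11, 11]
step 3: w=[0.0833, 0.0833, 0.0833, 0.0833, 0.0833, 0.0833, 0.0833, 0.0833, 0.0833, 0.0833, 0.0833, 0.0833]  mean=-1.9000  Neff=12.0000  idx=[0, 1, 2, 3, 4, 5, 6, 7, 8, 9, 10, 11]

N_eff = 12.0000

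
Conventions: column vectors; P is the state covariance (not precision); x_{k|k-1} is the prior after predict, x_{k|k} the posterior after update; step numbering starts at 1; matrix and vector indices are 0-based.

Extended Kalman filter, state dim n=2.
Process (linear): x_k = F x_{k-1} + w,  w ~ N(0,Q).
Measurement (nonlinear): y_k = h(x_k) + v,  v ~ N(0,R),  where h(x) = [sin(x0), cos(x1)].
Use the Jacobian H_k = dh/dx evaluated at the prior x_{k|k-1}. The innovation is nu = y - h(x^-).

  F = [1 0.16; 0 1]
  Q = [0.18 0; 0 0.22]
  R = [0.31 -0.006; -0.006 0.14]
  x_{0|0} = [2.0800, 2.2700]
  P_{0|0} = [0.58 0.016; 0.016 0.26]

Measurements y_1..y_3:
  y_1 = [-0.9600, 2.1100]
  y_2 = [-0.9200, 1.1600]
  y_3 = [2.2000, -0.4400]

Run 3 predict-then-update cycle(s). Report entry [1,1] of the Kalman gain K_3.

step 1: x^-=[2.4432, 2.2700]  P^-=[0.7718 0.0576; 0.0576 0.4800]  H_jac=[-0.7659 0.0000; 0.0000 -0.7654]  S=[0.7627 0.0278; 0.0278 0.4212]  K=[-0.7730 -0.0537; -0.0262 -0.8705]  nu=[-1.6030, 2.7536]  x^+=[3.5345, -0.0852]  P^+=[0.3125 0.0038; 0.0038 0.1590]
step 2: x^-=[3.5208, -0.0852]  P^-=[0.4978 0.0292; 0.0292 0.3790]  H_jac=[-0.9289 0.0000; 0.0000 0.0851]  S=[0.7395 -0.0083; -0.0083 0.1427]  K=[-0.6255 -0.0190; -0.0342 0.2240]  nu=[-0.5498, 0.1636]  x^+=[3.8616, -0.0298]  P^+=[0.2086 0.0129; 0.0129 0.3709]
step 3: x^-=[3.8568, -0.0298]  P^-=[0.4022 0.0722; 0.0722 0.5909]  H_jac=[-0.7549 0.0000; 0.0000 0.0298]  S=[0.5392 -0.0076; -0.0076 0.1405]  K=[-0.5633 -0.0153; -0.0994 0.1198]  nu=[2.8558, -1.4396]  x^+=[2.2701, -0.4860]  P^+=[0.2312 0.0418; 0.0418 0.5834]

K[1,1] = 0.1198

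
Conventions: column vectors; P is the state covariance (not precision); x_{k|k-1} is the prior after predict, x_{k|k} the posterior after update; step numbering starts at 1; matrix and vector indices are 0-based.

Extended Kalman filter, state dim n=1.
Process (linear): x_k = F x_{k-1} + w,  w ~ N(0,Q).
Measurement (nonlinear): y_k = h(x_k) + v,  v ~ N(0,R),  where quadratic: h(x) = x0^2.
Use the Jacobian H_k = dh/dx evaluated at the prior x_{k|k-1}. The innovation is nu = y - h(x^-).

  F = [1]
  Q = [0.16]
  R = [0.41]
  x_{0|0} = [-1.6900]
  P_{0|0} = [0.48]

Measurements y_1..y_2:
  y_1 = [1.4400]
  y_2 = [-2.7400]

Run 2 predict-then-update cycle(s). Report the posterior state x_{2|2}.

step 1: x^-=[-1.6900]  P^-=[0.6400]  H_jac=[-3.3800]  S=[7.7216]  K=[-0.2801]  nu=[-1.4161]  x^+=[-1.2933]  P^+=[0.0340]
step 2: x^-=[-1.2933]  P^-=[0.1940]  H_jac=[-2.5866]  S=[1.7078]  K=[-0.2938]  nu=[-4.4126]  x^+=[0.0031]  P^+=[0.0466]

x_post = [0.0031]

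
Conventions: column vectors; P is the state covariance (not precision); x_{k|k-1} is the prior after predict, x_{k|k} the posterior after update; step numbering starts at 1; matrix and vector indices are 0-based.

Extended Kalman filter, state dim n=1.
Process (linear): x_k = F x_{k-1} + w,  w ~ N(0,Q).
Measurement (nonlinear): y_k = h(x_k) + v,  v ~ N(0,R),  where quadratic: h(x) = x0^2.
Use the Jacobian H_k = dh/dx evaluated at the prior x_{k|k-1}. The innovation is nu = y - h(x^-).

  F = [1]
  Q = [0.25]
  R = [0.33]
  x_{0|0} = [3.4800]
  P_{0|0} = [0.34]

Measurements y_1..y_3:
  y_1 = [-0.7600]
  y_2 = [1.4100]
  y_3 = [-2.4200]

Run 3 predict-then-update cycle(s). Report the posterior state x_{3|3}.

x_post = [-0.0485]

step 1: x^-=[3.4800]  P^-=[0.5900]  H_jac=[6.9600]  S=[28.9105]  K=[0.1420]  nu=[-12.8704]  x^+=[1.6519]  P^+=[0.0067]
step 2: x^-=[1.6519]  P^-=[0.2567]  H_jac=[3.3038]  S=[3.1323]  K=[0.2708]  nu=[-1.3188]  x^+=[1.2948]  P^+=[0.0270]
step 3: x^-=[1.2948]  P^-=[0.2770]  H_jac=[2.5896]  S=[2.1879]  K=[0.3279]  nu=[-4.0965]  x^+=[-0.0485]  P^+=[0.0418]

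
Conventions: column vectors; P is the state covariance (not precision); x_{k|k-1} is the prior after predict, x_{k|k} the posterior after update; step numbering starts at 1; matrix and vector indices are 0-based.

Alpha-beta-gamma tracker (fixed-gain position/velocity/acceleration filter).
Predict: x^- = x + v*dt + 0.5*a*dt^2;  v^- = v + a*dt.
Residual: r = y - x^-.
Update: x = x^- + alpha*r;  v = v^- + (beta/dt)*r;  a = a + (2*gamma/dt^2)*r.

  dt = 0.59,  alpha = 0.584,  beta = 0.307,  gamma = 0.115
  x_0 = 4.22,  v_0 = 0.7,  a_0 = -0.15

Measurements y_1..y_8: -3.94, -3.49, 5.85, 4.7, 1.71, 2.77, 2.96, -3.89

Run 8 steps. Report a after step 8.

a_post = -9.1976

step 1: x_pred=4.6069  r=-8.5469  x^+=-0.3845  v^+=-3.8358  a^+=-5.7972
step 2: x_pred=-3.6566  r=0.1666  x^+=-3.5593  v^+=-7.1694  a^+=-5.6871
step 3: x_pred=-8.7791  r=14.6291  x^+=-0.2357  v^+=-2.9127  a^+=3.9788
step 4: x_pred=-1.2617  r=5.9617  x^+=2.2199  v^+=2.5369  a^+=7.9179
step 5: x_pred=5.0948  r=-3.3848  x^+=3.1181  v^+=5.4472  a^+=5.6814
step 6: x_pred=7.3208  r=-4.5508  x^+=4.6631  v^+=6.4313  a^+=2.6746
step 7: x_pred=8.9231  r=-5.9631  x^+=5.4406  v^+=4.9065  a^+=-1.2654
step 8: x_pred=8.1152  r=-12.0052  x^+=1.1042  v^+=-2.0869  a^+=-9.1976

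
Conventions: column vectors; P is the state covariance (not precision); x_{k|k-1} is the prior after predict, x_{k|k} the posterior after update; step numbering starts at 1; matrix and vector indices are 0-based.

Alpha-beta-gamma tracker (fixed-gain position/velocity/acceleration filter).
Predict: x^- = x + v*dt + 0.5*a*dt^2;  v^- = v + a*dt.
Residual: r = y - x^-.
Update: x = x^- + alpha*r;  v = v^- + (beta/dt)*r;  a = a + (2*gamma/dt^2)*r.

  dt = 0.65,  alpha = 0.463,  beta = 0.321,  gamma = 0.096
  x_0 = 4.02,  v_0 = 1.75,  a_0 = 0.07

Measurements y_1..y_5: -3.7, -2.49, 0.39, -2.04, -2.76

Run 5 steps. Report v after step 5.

v_post = -0.9356

step 1: x_pred=5.1723  r=-8.8723  x^+=1.0644  v^+=-2.5860  a^+=-3.9619
step 2: x_pred=-1.4535  r=-1.0365  x^+=-1.9334  v^+=-5.6732  a^+=-4.4329
step 3: x_pred=-6.5574  r=6.9474  x^+=-3.3408  v^+=-5.1236  a^+=-1.2758
step 4: x_pred=-6.9406  r=4.9006  x^+=-4.6716  v^+=-3.5327  a^+=0.9512
step 5: x_pred=-6.7670  r=4.0070  x^+=-4.9117  v^+=-0.9356  a^+=2.7722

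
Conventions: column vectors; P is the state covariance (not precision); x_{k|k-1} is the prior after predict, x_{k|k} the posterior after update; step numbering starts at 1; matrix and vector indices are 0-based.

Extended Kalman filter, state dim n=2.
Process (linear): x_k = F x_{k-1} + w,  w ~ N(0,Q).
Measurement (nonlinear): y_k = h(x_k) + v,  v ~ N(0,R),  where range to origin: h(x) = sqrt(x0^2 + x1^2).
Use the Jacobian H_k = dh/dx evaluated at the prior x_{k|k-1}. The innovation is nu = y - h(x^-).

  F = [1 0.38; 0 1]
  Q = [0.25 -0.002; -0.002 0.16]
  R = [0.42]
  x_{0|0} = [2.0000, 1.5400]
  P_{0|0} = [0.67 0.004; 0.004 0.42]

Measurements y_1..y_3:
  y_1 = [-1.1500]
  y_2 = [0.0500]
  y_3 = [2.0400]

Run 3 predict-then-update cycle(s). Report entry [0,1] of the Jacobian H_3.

step 1: x^-=[2.5852, 1.5400]  P^-=[0.9837 0.1616; 0.1616 0.5800]  H_jac=[0.8591 0.5118]  S=[1.4401]  K=[0.6443; 0.3025]  nu=[-4.1591]  x^+=[-0.0945, 0.2817]  P^+=[0.3859 -0.1191; -0.1191 0.4482]
step 2: x^-=[0.0126, 0.2817]  P^-=[0.6101 0.0492; 0.0492 0.6082]  H_jac=[0.0447 0.9990]  S=[1.0326]  K=[0.0740; 0.5905]  nu=[-0.2320]  x^+=[-0.0046, 0.1447]  P^+=[0.6045 0.0041; 0.0041 0.2481]
step 3: x^-=[0.0504, 0.1447]  P^-=[0.8934 0.0964; 0.0964 0.4081]  H_jac=[0.3290 0.9443]  S=[0.9405]  K=[0.4093; 0.4435]  nu=[1.8868]  x^+=[0.8226, 0.9814]  P^+=[0.7359 -0.0743; -0.0743 0.2231]

H_jac[0,1] = 0.9443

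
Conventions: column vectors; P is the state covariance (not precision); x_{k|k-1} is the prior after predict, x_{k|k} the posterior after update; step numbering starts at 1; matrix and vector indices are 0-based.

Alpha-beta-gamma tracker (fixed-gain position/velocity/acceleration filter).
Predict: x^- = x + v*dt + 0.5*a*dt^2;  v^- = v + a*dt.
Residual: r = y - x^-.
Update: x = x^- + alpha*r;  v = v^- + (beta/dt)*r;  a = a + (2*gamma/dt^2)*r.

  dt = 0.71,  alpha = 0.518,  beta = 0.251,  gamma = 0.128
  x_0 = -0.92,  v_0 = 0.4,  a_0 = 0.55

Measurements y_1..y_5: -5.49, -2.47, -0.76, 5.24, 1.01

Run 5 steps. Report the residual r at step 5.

resid = -3.3685

step 1: x_pred=-0.4974  r=-4.9926  x^+=-3.0836  v^+=-0.9745  a^+=-1.9854
step 2: x_pred=-4.2759  r=1.8059  x^+=-3.3404  v^+=-1.7457  a^+=-1.0683
step 3: x_pred=-4.8492  r=4.0892  x^+=-2.7310  v^+=-1.0587  a^+=1.0083
step 4: x_pred=-3.2285  r=8.4685  x^+=1.1582  v^+=2.6510  a^+=5.3089
step 5: x_pred=4.3785  r=-3.3685  x^+=2.6336  v^+=5.2295  a^+=3.5982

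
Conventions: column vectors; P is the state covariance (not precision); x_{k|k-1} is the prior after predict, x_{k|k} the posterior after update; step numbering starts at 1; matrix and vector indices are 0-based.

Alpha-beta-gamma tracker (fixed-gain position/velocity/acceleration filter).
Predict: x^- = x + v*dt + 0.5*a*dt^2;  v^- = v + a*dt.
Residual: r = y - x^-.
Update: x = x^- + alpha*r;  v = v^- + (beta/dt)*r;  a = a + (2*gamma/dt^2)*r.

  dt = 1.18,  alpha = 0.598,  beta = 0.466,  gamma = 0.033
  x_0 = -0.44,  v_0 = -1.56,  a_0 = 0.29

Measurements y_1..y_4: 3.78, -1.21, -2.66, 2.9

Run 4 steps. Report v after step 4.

step 1: x_pred=-2.0789  r=5.8589  x^+=1.4247  v^+=1.0960  a^+=0.5677
step 2: x_pred=3.1132  r=-4.3232  x^+=0.5279  v^+=0.0586  a^+=0.3628
step 3: x_pred=0.8496  r=-3.5096  x^+=-1.2491  v^+=-0.8993  a^+=0.1964
step 4: x_pred=-2.1736  r=5.0736  x^+=0.8604  v^+=1.3361  a^+=0.4369

v_post = 1.3361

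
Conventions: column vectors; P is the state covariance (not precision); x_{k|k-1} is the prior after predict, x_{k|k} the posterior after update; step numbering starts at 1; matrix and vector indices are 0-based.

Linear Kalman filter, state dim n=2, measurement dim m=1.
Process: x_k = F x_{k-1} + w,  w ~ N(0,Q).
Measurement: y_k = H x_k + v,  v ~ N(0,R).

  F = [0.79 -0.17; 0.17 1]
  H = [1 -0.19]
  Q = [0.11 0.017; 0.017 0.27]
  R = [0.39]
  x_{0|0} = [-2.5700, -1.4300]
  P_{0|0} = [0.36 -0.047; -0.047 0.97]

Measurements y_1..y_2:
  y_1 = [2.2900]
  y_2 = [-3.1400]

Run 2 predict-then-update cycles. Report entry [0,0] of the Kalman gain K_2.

step 1: x^-=[-1.7872, -1.8669]  P^-=[0.3753 -0.1353; -0.1353 1.2344]  S=[0.8613]  K=[0.4656; -0.4294]  nu=[3.7225]  x^+=[-0.0539, -3.4654]  P^+=[0.1886 0.0369; 0.0369 1.0756]
step 2: x^-=[0.5465, -3.4746]  P^-=[0.2489 -0.1124; -0.1124 1.3636]  S=[0.7308]  K=[0.3698; -0.5084]  nu=[-4.3467]  x^+=[-1.0608, -1.2649]  P^+=[0.1490 0.0249; 0.0249 1.1747]

K[0,0] = 0.3698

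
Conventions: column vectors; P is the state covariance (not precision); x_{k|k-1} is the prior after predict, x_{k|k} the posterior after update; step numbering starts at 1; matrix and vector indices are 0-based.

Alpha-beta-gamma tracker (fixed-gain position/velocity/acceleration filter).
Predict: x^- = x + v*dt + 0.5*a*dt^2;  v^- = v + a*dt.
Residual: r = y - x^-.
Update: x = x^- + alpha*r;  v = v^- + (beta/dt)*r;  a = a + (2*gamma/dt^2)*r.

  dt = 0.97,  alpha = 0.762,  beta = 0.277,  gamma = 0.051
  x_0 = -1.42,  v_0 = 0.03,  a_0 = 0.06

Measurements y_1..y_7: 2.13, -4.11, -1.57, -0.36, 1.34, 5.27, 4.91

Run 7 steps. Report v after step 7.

step 1: x_pred=-1.3627  r=3.4927  x^+=1.2987  v^+=1.0856  a^+=0.4386
step 2: x_pred=2.5581  r=-6.6681  x^+=-2.5230  v^+=-0.3931  a^+=-0.2842
step 3: x_pred=-3.0380  r=1.4680  x^+=-1.9194  v^+=-0.2496  a^+=-0.1251
step 4: x_pred=-2.2204  r=1.8604  x^+=-0.8028  v^+=0.1603  a^+=0.0766
step 5: x_pred=-0.6112  r=1.9512  x^+=0.8756  v^+=0.7918  a^+=0.2881
step 6: x_pred=1.7792  r=3.4908  x^+=4.4392  v^+=2.0681  a^+=0.6665
step 7: x_pred=6.7588  r=-1.8488  x^+=5.3500  v^+=2.1867  a^+=0.4661

v_post = 2.1867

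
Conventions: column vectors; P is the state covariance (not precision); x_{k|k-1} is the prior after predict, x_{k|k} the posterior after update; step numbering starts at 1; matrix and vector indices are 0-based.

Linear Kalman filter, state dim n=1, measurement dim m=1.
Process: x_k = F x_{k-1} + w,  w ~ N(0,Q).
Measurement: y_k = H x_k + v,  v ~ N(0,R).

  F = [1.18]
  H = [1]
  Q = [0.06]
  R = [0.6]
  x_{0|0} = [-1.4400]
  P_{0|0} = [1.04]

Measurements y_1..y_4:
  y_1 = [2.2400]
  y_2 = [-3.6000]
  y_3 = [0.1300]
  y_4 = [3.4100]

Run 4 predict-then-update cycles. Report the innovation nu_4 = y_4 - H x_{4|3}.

innov = [4.2946]

step 1: x^-=[-1.6992]  P^-=[1.5081]  S=[2.1081]  K=[0.7154]  nu=[3.9392]  x^+=[1.1188]  P^+=[0.4292]
step 2: x^-=[1.3202]  P^-=[0.6577]  S=[1.2577]  K=[0.5229]  nu=[-4.9202]  x^+=[-1.2527]  P^+=[0.3138]
step 3: x^-=[-1.4782]  P^-=[0.4969]  S=[1.0969]  K=[0.4530]  nu=[1.6082]  x^+=[-0.7497]  P^+=[0.2718]
step 4: x^-=[-0.8846]  P^-=[0.4384]  S=[1.0384]  K=[0.4222]  nu=[4.2946]  x^+=[0.9286]  P^+=[0.2533]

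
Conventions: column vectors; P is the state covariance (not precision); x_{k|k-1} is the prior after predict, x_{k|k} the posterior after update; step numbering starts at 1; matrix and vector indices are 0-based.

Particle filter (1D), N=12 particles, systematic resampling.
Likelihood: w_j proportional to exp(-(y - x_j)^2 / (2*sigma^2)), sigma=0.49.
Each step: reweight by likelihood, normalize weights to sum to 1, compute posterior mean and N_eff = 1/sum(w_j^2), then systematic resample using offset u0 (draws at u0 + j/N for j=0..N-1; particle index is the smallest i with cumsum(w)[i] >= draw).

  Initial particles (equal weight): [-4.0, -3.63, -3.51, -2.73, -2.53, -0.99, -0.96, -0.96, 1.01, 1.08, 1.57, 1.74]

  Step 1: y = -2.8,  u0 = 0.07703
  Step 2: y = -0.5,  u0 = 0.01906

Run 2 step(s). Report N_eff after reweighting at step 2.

N_eff = 6.3040

step 1: w=[0.0200, 0.0957, 0.1406, 0.3975, 0.3451, 0.0004, 0.0003, 0.0003, 0.0000, 0.0000, 0.0000, 0.0000]  mean=-2.8802  Neff=3.2635  idx=[1, 2, 2, 3, 3, 3, 3, 4, 4, 4, 4, 4]
step 2: w=[0.0000, 0.0000, 0.0000, 0.0299, 0.0299, 0.0299, 0.0299, 0.1761, 0.1761, 0.1761, 0.1761, 0.1761]  mean=-2.5539  Neff=6.3040  idx=[3, 6, 7, 7, 8, 8, 9, 9, 10, 10, 11, 11]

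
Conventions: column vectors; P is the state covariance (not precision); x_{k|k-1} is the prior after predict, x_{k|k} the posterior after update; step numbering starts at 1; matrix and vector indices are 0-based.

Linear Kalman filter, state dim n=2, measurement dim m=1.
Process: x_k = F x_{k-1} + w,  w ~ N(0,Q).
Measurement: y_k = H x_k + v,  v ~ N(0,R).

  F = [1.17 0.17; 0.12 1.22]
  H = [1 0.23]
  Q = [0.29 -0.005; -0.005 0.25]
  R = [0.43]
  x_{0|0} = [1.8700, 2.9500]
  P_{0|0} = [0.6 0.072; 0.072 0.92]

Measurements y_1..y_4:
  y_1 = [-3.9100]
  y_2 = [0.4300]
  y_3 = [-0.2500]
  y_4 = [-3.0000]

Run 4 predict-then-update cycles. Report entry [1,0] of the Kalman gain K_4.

step 1: x^-=[2.6894, 3.8234]  P^-=[1.1666 0.3743; 0.3743 1.6490]  S=[1.8560]  K=[0.6749; 0.4060]  nu=[-7.4788]  x^+=[-2.3583, 0.7868]  P^+=[0.3211 -0.1343; -0.1343 1.3431]
step 2: x^-=[-2.6254, 0.6769]  P^-=[0.7150 0.1242; 0.1242 2.2143]  S=[1.3192]  K=[0.5636; 0.4802]  nu=[2.8997]  x^+=[-0.9911, 2.0694]  P^+=[0.2959 -0.2329; -0.2329 1.9102]
step 3: x^-=[-0.8078, 2.4057]  P^-=[0.6576 0.0956; 0.0956 3.0292]  S=[1.2919]  K=[0.5261; 0.6133]  nu=[0.0045]  x^+=[-0.8054, 2.4084]  P^+=[0.3001 -0.3212; -0.3212 2.5432]
step 4: x^-=[-0.5329, 2.8416]  P^-=[0.6465 0.0995; 0.0995 3.9456]  S=[1.3310]  K=[0.5029; 0.7566]  nu=[-3.1206]  x^+=[-2.1024, 0.4806]  P^+=[0.3099 -0.4069; -0.4069 3.1837]

K[1,0] = 0.7566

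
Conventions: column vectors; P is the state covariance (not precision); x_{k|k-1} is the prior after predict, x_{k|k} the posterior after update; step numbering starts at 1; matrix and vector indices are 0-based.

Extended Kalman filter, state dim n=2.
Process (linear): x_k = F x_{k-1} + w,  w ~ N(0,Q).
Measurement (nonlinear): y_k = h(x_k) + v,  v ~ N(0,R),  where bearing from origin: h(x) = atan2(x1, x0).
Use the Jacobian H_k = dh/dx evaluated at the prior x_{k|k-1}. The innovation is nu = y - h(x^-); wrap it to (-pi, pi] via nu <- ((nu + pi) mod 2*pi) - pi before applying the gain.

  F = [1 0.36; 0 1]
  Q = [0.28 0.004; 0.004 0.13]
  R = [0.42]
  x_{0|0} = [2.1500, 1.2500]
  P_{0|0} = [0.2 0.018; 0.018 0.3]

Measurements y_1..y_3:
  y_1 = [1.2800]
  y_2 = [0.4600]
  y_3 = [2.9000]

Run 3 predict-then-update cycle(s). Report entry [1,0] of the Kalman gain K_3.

K[1,0] = 0.2346

step 1: x^-=[2.6000, 1.2500]  P^-=[0.5318 0.1300; 0.1300 0.4300]  H_jac=[-0.1502 0.3124]  S=[0.4618]  K=[-0.0850; 0.2486]  nu=[0.8319]  x^+=[2.5293, 1.4568]  P^+=[0.5285 0.1398; 0.1398 0.4015]
step 2: x^-=[3.0537, 1.4568]  P^-=[0.9612 0.2883; 0.2883 0.5315]  H_jac=[-0.1273 0.2668]  S=[0.4538]  K=[-0.1001; 0.2316]  nu=[0.0149]  x^+=[3.0522, 1.4603]  P^+=[0.9566 0.2988; 0.2988 0.5071]
step 3: x^-=[3.5779, 1.4603]  P^-=[1.5175 0.4854; 0.4854 0.6371]  H_jac=[-0.0978 0.2396]  S=[0.4483]  K=[-0.0716; 0.2346]  nu=[2.5125]  x^+=[3.3981, 2.0497]  P^+=[1.5152 0.4929; 0.4929 0.6124]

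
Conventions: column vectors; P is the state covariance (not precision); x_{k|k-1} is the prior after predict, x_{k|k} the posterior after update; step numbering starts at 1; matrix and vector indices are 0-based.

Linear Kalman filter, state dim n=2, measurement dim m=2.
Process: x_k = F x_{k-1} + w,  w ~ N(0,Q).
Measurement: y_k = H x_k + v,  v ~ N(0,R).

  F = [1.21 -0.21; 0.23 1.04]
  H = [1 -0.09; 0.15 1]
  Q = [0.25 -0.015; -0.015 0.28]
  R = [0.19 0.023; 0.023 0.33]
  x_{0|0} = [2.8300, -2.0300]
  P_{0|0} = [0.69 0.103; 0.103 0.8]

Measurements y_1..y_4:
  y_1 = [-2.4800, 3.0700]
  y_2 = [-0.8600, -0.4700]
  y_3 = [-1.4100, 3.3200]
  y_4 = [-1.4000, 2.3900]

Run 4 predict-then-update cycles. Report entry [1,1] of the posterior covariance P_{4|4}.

P_post[1,1] = 0.1947

step 1: x^-=[3.8506, -1.4603]  P^-=[1.2432 0.1269; 0.1269 1.2311]  S=[1.4203 0.2239; 0.2239 1.6271]  K=[0.8554 0.0749; -0.1122 0.7837]  nu=[-6.4620, 3.9527]  x^+=[-1.3812, 2.3625]  P^+=[0.1660 0.0195; 0.0195 0.2531]
step 2: x^-=[-2.1674, 2.1393]  P^-=[0.4943 -0.0005; -0.0005 0.5719]  S=[0.6890 0.0452; 0.0452 0.9129]  K=[0.7145 0.0453; -0.1169 0.6322]  nu=[1.4999, -2.2842]  x^+=[-1.1992, 0.5200]  P^+=[0.1378 0.0107; 0.0107 0.2043]
step 3: x^-=[-1.5602, 0.2650]  P^-=[0.4553 -0.0083; -0.0083 0.5134]  S=[0.6509 0.0369; 0.0369 0.8512]  K=[0.6983 0.0402; -0.1181 0.6068]  nu=[0.1741, 3.2891]  x^+=[-1.3064, 2.2404]  P^+=[0.1344 0.0092; 0.0092 0.1962]
step 4: x^-=[-2.0513, 2.0295]  P^-=[0.4508 -0.0093; -0.0093 0.5037]  S=[0.6466 0.0361; 0.0361 0.8410]  K=[0.6963 0.0394; -0.1182 0.6023]  nu=[0.8339, 0.6682]  x^+=[-1.4442, 2.3334]  P^+=[0.1340 0.0089; 0.0089 0.1947]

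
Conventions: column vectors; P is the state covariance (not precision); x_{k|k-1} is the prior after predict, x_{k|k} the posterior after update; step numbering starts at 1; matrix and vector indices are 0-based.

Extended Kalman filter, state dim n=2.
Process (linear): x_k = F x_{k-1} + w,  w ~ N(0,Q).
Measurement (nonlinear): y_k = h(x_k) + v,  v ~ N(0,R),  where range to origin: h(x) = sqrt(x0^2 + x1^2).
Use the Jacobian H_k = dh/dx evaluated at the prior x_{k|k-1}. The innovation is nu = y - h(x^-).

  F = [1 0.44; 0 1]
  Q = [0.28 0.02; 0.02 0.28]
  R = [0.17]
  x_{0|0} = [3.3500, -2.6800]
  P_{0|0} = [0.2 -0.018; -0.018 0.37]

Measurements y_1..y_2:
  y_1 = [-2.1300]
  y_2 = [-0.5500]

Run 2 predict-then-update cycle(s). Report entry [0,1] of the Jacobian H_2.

step 1: x^-=[2.1708, -2.6800]  P^-=[0.5358 0.1648; 0.1648 0.6500]  H_jac=[0.6294 -0.7771]  S=[0.6135]  K=[0.3409; -0.6542]  nu=[-5.5789]  x^+=[0.2688, 0.9695]  P^+=[0.4645 0.3016; 0.3016 0.3874]
step 2: x^-=[0.6954, 0.9695]  P^-=[1.0849 0.4921; 0.4921 0.6674]  H_jac=[0.5828 0.8126]  S=[1.4454]  K=[0.7141; 0.5737]  nu=[-1.7431]  x^+=[-0.5495, -0.0305]  P^+=[0.3478 -0.1000; -0.1000 0.1918]

H_jac[0,1] = 0.8126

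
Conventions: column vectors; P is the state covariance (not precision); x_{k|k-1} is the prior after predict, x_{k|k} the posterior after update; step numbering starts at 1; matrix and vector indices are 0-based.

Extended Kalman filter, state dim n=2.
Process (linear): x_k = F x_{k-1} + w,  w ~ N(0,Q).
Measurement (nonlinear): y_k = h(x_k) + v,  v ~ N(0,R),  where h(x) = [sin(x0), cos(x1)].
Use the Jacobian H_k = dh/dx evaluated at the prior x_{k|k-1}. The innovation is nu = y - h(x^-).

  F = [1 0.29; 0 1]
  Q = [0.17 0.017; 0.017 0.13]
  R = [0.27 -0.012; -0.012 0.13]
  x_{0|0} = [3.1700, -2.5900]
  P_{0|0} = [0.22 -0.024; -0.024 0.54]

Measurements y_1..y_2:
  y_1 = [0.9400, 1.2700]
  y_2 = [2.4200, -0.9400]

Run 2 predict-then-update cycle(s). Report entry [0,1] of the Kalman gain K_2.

K[0,1] = 0.0755

step 1: x^-=[2.4189, -2.5900]  P^-=[0.4215 0.1496; 0.1496 0.6700]  H_jac=[-0.7500 0.0000; 0.0000 0.5240]  S=[0.5071 -0.0708; -0.0708 0.3140]  K=[-0.6077 0.1127; -0.0673 1.1030]  nu=[0.2786, 2.1217]  x^+=[2.4886, -0.2685]  P^+=[0.2206 0.0419; 0.0419 0.2752]
step 2: x^-=[2.4108, -0.2685]  P^-=[0.4380 0.1387; 0.1387 0.4052]  H_jac=[-0.7446 0.0000; 0.0000 0.2652]  S=[0.5128 -0.0394; -0.0394 0.1585]  K=[-0.6301 0.0755; -0.1522 0.6402]  nu=[1.7525, -1.9042]  x^+=[1.1628, -1.7542]  P^+=[0.2297 0.0655; 0.0655 0.3207]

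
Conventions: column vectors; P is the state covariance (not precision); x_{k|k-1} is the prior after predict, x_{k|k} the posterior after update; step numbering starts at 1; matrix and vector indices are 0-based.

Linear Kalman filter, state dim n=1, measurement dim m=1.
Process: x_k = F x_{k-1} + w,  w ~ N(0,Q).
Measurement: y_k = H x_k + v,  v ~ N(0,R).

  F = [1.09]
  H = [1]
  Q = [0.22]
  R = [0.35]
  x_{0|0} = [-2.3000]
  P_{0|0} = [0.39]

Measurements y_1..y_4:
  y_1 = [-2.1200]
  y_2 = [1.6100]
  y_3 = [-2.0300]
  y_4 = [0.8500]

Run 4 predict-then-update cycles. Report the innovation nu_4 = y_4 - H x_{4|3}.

innov = [2.1482]

step 1: x^-=[-2.5070]  P^-=[0.6834]  S=[1.0334]  K=[0.6613]  nu=[0.3870]  x^+=[-2.2511]  P^+=[0.2315]
step 2: x^-=[-2.4537]  P^-=[0.4950]  S=[0.8450]  K=[0.5858]  nu=[4.0637]  x^+=[-0.0732]  P^+=[0.2050]
step 3: x^-=[-0.0798]  P^-=[0.4636]  S=[0.8136]  K=[0.5698]  nu=[-1.9502]  x^+=[-1.1910]  P^+=[0.1994]
step 4: x^-=[-1.2982]  P^-=[0.4569]  S=[0.8069]  K=[0.5663]  nu=[2.1482]  x^+=[-0.0818]  P^+=[0.1982]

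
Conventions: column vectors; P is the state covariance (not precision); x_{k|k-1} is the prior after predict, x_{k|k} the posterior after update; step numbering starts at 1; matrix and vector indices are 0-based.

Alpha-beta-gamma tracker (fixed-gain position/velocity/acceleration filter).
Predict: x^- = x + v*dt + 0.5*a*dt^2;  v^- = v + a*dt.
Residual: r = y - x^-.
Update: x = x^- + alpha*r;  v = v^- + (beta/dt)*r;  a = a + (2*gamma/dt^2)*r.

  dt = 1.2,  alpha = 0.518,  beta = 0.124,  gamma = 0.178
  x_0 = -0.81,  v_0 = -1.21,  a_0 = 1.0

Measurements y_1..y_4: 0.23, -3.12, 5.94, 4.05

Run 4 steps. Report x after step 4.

step 1: x_pred=-1.5420  r=1.7720  x^+=-0.6241  v^+=0.1731  a^+=1.4381
step 2: x_pred=0.6190  r=-3.7390  x^+=-1.3178  v^+=1.5124  a^+=0.5137
step 3: x_pred=0.8670  r=5.0730  x^+=3.4948  v^+=2.6531  a^+=1.7679
step 4: x_pred=7.9514  r=-3.9014  x^+=5.9305  v^+=4.3714  a^+=0.8034

x_post = 5.9305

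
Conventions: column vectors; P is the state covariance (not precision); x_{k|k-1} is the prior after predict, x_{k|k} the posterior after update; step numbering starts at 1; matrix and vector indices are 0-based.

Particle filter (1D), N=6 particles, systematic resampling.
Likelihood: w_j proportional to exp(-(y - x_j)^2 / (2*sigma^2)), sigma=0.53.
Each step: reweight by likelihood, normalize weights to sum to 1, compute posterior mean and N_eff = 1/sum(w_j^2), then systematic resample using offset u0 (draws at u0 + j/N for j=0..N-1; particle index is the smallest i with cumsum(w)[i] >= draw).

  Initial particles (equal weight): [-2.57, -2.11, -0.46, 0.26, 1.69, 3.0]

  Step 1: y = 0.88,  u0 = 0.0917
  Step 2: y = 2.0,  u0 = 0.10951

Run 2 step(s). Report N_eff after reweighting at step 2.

N_eff = 2.0435

step 1: w=[0.0000, 0.0000, 0.0478, 0.5888, 0.3630, 0.0004]  mean=0.7458  Neff=2.0800  idx=[3, 3, 3, 3, 4, 4]
step 2: w=[0.0027, 0.0027, 0.0027, 0.0027, 0.4946, 0.4946]  mean=1.6747  Neff=2.0435  idx=[4, 4, 4, 5, 5, 5]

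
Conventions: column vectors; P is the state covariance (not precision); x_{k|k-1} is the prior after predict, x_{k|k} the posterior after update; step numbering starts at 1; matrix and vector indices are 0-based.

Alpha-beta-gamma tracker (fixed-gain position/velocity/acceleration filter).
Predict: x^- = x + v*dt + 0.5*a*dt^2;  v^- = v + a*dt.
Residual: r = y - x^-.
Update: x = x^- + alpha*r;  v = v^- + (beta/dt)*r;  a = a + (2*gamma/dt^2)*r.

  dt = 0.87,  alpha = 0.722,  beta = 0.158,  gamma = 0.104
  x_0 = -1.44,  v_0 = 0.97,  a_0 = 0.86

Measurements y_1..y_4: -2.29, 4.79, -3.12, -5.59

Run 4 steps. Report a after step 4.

step 1: x_pred=-0.2706  r=-2.0194  x^+=-1.7286  v^+=1.3515  a^+=0.3051
step 2: x_pred=-0.4374  r=5.2274  x^+=3.3368  v^+=2.5662  a^+=1.7416
step 3: x_pred=6.2285  r=-9.3485  x^+=-0.5211  v^+=2.3836  a^+=-0.8274
step 4: x_pred=1.2395  r=-6.8295  x^+=-3.6914  v^+=0.4235  a^+=-2.7042

a_post = -2.7042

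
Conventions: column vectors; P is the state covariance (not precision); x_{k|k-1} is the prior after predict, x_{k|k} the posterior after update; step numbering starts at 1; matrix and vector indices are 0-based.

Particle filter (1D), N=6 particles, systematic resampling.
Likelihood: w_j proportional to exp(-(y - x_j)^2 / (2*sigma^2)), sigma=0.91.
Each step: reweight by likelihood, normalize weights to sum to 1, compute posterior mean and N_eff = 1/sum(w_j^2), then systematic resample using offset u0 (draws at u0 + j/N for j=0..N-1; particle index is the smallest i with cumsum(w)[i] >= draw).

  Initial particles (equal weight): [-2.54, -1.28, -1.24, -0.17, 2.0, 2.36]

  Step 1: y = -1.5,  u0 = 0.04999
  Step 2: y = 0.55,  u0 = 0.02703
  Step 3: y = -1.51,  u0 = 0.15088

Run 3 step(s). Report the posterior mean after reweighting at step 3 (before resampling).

post_mean = -0.9821

step 1: w=[0.1861, 0.3473, 0.3433, 0.1229, 0.0002, 0.0000]  mean=-1.3635  Neff=3.4688  idx=[0, 1, 1, 2, 2, 3]
step 2: w=[0.0024, 0.1028, 0.1028, 0.1122, 0.1122, 0.5677]  mean=-0.6440  Neff=2.7132  idx=[1, 2, 4, 5, 5, 5]
step 3: w=[0.2478, 0.2478, 0.2448, 0.0865, 0.0865, 0.0865]  mean=-0.9821  Neff=4.8730  idx=[0, 1, 1, 2, 3, 5]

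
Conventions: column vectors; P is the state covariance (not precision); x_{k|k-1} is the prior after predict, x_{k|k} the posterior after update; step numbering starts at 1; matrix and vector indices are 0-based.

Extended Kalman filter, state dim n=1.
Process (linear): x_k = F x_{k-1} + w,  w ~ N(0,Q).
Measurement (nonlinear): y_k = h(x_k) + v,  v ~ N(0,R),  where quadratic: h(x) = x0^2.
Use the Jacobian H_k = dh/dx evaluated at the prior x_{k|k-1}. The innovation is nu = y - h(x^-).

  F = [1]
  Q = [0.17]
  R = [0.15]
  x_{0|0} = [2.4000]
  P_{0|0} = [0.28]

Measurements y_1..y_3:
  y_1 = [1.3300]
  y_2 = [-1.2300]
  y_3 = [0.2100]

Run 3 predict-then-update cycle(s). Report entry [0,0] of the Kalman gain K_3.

K[0,0] = 0.5555

step 1: x^-=[2.4000]  P^-=[0.4500]  H_jac=[4.8000]  S=[10.5180]  K=[0.2054]  nu=[-4.4300]  x^+=[1.4902]  P^+=[0.0064]
step 2: x^-=[1.4902]  P^-=[0.1764]  H_jac=[2.9805]  S=[1.7172]  K=[0.3062]  nu=[-3.4508]  x^+=[0.4336]  P^+=[0.0154]
step 3: x^-=[0.4336]  P^-=[0.1854]  H_jac=[0.8672]  S=[0.2894]  K=[0.5555]  nu=[0.0220]  x^+=[0.4458]  P^+=[0.0961]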